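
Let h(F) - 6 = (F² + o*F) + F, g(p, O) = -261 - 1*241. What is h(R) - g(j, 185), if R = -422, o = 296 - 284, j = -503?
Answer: 173106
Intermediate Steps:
g(p, O) = -502 (g(p, O) = -261 - 241 = -502)
o = 12
h(F) = 6 + F² + 13*F (h(F) = 6 + ((F² + 12*F) + F) = 6 + (F² + 13*F) = 6 + F² + 13*F)
h(R) - g(j, 185) = (6 + (-422)² + 13*(-422)) - 1*(-502) = (6 + 178084 - 5486) + 502 = 172604 + 502 = 173106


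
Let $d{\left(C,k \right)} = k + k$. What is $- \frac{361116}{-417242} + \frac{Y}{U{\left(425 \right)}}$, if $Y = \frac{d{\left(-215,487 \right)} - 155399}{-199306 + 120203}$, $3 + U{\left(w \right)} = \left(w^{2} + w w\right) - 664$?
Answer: $\frac{735731947010181}{850076841651347} \approx 0.86549$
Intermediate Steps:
$d{\left(C,k \right)} = 2 k$
$U{\left(w \right)} = -667 + 2 w^{2}$ ($U{\left(w \right)} = -3 - \left(664 - w^{2} - w w\right) = -3 + \left(\left(w^{2} + w^{2}\right) - 664\right) = -3 + \left(2 w^{2} - 664\right) = -3 + \left(-664 + 2 w^{2}\right) = -667 + 2 w^{2}$)
$Y = \frac{154425}{79103}$ ($Y = \frac{2 \cdot 487 - 155399}{-199306 + 120203} = \frac{974 - 155399}{-79103} = \left(-154425\right) \left(- \frac{1}{79103}\right) = \frac{154425}{79103} \approx 1.9522$)
$- \frac{361116}{-417242} + \frac{Y}{U{\left(425 \right)}} = - \frac{361116}{-417242} + \frac{154425}{79103 \left(-667 + 2 \cdot 425^{2}\right)} = \left(-361116\right) \left(- \frac{1}{417242}\right) + \frac{154425}{79103 \left(-667 + 2 \cdot 180625\right)} = \frac{25794}{29803} + \frac{154425}{79103 \left(-667 + 361250\right)} = \frac{25794}{29803} + \frac{154425}{79103 \cdot 360583} = \frac{25794}{29803} + \frac{154425}{79103} \cdot \frac{1}{360583} = \frac{25794}{29803} + \frac{154425}{28523197049} = \frac{735731947010181}{850076841651347}$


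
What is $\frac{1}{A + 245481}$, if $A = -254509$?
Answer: $- \frac{1}{9028} \approx -0.00011077$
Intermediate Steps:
$\frac{1}{A + 245481} = \frac{1}{-254509 + 245481} = \frac{1}{-9028} = - \frac{1}{9028}$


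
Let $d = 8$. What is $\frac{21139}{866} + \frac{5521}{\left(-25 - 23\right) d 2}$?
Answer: $\frac{5726783}{332544} \approx 17.221$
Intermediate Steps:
$\frac{21139}{866} + \frac{5521}{\left(-25 - 23\right) d 2} = \frac{21139}{866} + \frac{5521}{\left(-25 - 23\right) 8 \cdot 2} = 21139 \cdot \frac{1}{866} + \frac{5521}{\left(-48\right) 16} = \frac{21139}{866} + \frac{5521}{-768} = \frac{21139}{866} + 5521 \left(- \frac{1}{768}\right) = \frac{21139}{866} - \frac{5521}{768} = \frac{5726783}{332544}$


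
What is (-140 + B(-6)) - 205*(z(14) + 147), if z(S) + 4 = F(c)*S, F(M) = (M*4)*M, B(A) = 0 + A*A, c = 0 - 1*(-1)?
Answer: -40899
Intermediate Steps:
c = 1 (c = 0 + 1 = 1)
B(A) = A**2 (B(A) = 0 + A**2 = A**2)
F(M) = 4*M**2 (F(M) = (4*M)*M = 4*M**2)
z(S) = -4 + 4*S (z(S) = -4 + (4*1**2)*S = -4 + (4*1)*S = -4 + 4*S)
(-140 + B(-6)) - 205*(z(14) + 147) = (-140 + (-6)**2) - 205*((-4 + 4*14) + 147) = (-140 + 36) - 205*((-4 + 56) + 147) = -104 - 205*(52 + 147) = -104 - 205*199 = -104 - 40795 = -40899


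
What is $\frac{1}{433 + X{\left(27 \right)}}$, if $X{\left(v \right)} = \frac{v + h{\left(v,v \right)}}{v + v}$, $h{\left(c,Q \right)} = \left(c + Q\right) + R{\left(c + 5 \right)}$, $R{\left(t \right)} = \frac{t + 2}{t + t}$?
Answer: $\frac{1728}{750833} \approx 0.0023014$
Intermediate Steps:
$R{\left(t \right)} = \frac{2 + t}{2 t}$
$h{\left(c,Q \right)} = Q + c + \frac{7 + c}{2 \left(5 + c\right)}$ ($h{\left(c,Q \right)} = \left(c + Q\right) + \frac{2 + \left(c + 5\right)}{2 \left(c + 5\right)} = \left(Q + c\right) + \frac{2 + \left(5 + c\right)}{2 \left(5 + c\right)} = \left(Q + c\right) + \frac{7 + c}{2 \left(5 + c\right)} = Q + c + \frac{7 + c}{2 \left(5 + c\right)}$)
$X{\left(v \right)} = \frac{v + \frac{7 + v + 4 v \left(5 + v\right)}{2 \left(5 + v\right)}}{2 v}$ ($X{\left(v \right)} = \frac{v + \frac{7 + v + 2 \left(5 + v\right) \left(v + v\right)}{2 \left(5 + v\right)}}{v + v} = \frac{v + \frac{7 + v + 2 \left(5 + v\right) 2 v}{2 \left(5 + v\right)}}{2 v} = \left(v + \frac{7 + v + 4 v \left(5 + v\right)}{2 \left(5 + v\right)}\right) \frac{1}{2 v} = \frac{v + \frac{7 + v + 4 v \left(5 + v\right)}{2 \left(5 + v\right)}}{2 v}$)
$\frac{1}{433 + X{\left(27 \right)}} = \frac{1}{433 + \frac{7 + 27 + 6 \cdot 27 \left(5 + 27\right)}{4 \cdot 27 \left(5 + 27\right)}} = \frac{1}{433 + \frac{1}{4} \cdot \frac{1}{27} \cdot \frac{1}{32} \left(7 + 27 + 6 \cdot 27 \cdot 32\right)} = \frac{1}{433 + \frac{1}{4} \cdot \frac{1}{27} \cdot \frac{1}{32} \left(7 + 27 + 5184\right)} = \frac{1}{433 + \frac{1}{4} \cdot \frac{1}{27} \cdot \frac{1}{32} \cdot 5218} = \frac{1}{433 + \frac{2609}{1728}} = \frac{1}{\frac{750833}{1728}} = \frac{1728}{750833}$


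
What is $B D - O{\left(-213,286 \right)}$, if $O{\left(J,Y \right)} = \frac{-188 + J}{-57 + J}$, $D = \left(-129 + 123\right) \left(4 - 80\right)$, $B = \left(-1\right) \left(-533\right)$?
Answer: $\frac{65622559}{270} \approx 2.4305 \cdot 10^{5}$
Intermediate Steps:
$B = 533$
$D = 456$ ($D = \left(-6\right) \left(-76\right) = 456$)
$O{\left(J,Y \right)} = \frac{-188 + J}{-57 + J}$
$B D - O{\left(-213,286 \right)} = 533 \cdot 456 - \frac{-188 - 213}{-57 - 213} = 243048 - \frac{1}{-270} \left(-401\right) = 243048 - \left(- \frac{1}{270}\right) \left(-401\right) = 243048 - \frac{401}{270} = \frac{65622559}{270}$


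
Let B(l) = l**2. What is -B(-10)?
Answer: -100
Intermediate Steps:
-B(-10) = -1*(-10)**2 = -1*100 = -100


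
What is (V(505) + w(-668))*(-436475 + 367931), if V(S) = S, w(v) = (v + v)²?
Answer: -122378526144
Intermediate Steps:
w(v) = 4*v² (w(v) = (2*v)² = 4*v²)
(V(505) + w(-668))*(-436475 + 367931) = (505 + 4*(-668)²)*(-436475 + 367931) = (505 + 4*446224)*(-68544) = (505 + 1784896)*(-68544) = 1785401*(-68544) = -122378526144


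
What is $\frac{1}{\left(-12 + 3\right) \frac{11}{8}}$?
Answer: $- \frac{8}{99} \approx -0.080808$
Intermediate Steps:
$\frac{1}{\left(-12 + 3\right) \frac{11}{8}} = \frac{1}{\left(-9\right) 11 \cdot \frac{1}{8}} = \frac{1}{\left(-9\right) \frac{11}{8}} = \frac{1}{- \frac{99}{8}} = - \frac{8}{99}$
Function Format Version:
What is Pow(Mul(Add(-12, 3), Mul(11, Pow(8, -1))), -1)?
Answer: Rational(-8, 99) ≈ -0.080808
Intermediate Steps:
Pow(Mul(Add(-12, 3), Mul(11, Pow(8, -1))), -1) = Pow(Mul(-9, Mul(11, Rational(1, 8))), -1) = Pow(Mul(-9, Rational(11, 8)), -1) = Pow(Rational(-99, 8), -1) = Rational(-8, 99)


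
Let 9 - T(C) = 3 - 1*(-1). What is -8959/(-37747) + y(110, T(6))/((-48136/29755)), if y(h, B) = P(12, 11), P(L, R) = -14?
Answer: 734341737/82590436 ≈ 8.8914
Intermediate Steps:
T(C) = 5 (T(C) = 9 - (3 - 1*(-1)) = 9 - (3 + 1) = 9 - 1*4 = 9 - 4 = 5)
y(h, B) = -14
-8959/(-37747) + y(110, T(6))/((-48136/29755)) = -8959/(-37747) - 14/((-48136/29755)) = -8959*(-1/37747) - 14/((-48136*1/29755)) = 8959/37747 - 14/(-4376/2705) = 8959/37747 - 14*(-2705/4376) = 8959/37747 + 18935/2188 = 734341737/82590436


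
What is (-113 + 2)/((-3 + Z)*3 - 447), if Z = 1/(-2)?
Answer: 74/305 ≈ 0.24262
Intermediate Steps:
Z = -1/2 ≈ -0.50000
(-113 + 2)/((-3 + Z)*3 - 447) = (-113 + 2)/((-3 - 1/2)*3 - 447) = -111/(-7/2*3 - 447) = -111/(-21/2 - 447) = -111/(-915/2) = -111*(-2/915) = 74/305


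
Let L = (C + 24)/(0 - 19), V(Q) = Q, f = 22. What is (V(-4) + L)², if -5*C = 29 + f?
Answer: 201601/9025 ≈ 22.338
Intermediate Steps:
C = -51/5 (C = -(29 + 22)/5 = -⅕*51 = -51/5 ≈ -10.200)
L = -69/95 (L = (-51/5 + 24)/(0 - 19) = (69/5)/(-19) = (69/5)*(-1/19) = -69/95 ≈ -0.72632)
(V(-4) + L)² = (-4 - 69/95)² = (-449/95)² = 201601/9025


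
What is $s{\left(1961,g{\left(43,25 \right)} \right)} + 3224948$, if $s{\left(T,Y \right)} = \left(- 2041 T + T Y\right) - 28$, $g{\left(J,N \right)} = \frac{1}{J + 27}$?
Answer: $- \frac{54421709}{70} \approx -7.7745 \cdot 10^{5}$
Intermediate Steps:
$g{\left(J,N \right)} = \frac{1}{27 + J}$
$s{\left(T,Y \right)} = -28 - 2041 T + T Y$
$s{\left(1961,g{\left(43,25 \right)} \right)} + 3224948 = \left(-28 - 4002401 + \frac{1961}{27 + 43}\right) + 3224948 = \left(-28 - 4002401 + \frac{1961}{70}\right) + 3224948 = - \frac{280168069}{70} + 3224948 = - \frac{54421709}{70}$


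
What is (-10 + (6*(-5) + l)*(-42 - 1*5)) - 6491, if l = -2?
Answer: -4997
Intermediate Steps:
(-10 + (6*(-5) + l)*(-42 - 1*5)) - 6491 = (-10 + (6*(-5) - 2)*(-42 - 1*5)) - 6491 = (-10 + (-30 - 2)*(-42 - 5)) - 6491 = (-10 - 32*(-47)) - 6491 = (-10 + 1504) - 6491 = 1494 - 6491 = -4997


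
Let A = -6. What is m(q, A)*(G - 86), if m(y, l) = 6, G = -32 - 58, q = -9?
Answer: -1056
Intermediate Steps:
G = -90
m(q, A)*(G - 86) = 6*(-90 - 86) = 6*(-176) = -1056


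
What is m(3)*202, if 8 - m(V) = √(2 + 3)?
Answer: 1616 - 202*√5 ≈ 1164.3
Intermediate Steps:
m(V) = 8 - √5 (m(V) = 8 - √(2 + 3) = 8 - √5)
m(3)*202 = (8 - √5)*202 = 1616 - 202*√5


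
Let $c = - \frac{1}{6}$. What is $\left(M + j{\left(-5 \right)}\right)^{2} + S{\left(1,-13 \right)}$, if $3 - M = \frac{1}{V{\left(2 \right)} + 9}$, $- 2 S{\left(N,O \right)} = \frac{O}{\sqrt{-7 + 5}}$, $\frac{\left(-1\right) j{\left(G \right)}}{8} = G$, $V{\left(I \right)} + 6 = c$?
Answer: $\frac{525625}{289} - \frac{13 i \sqrt{2}}{4} \approx 1818.8 - 4.5962 i$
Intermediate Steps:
$c = - \frac{1}{6}$ ($c = \left(-1\right) \frac{1}{6} = - \frac{1}{6} \approx -0.16667$)
$V{\left(I \right)} = - \frac{37}{6}$ ($V{\left(I \right)} = -6 - \frac{1}{6} = - \frac{37}{6}$)
$j{\left(G \right)} = - 8 G$
$S{\left(N,O \right)} = \frac{i O \sqrt{2}}{4}$ ($S{\left(N,O \right)} = - \frac{O \frac{1}{\sqrt{-7 + 5}}}{2} = - \frac{O \frac{1}{\sqrt{-2}}}{2} = - \frac{O \frac{1}{i \sqrt{2}}}{2} = - \frac{O \left(- \frac{i \sqrt{2}}{2}\right)}{2} = - \frac{\left(- \frac{1}{2}\right) i O \sqrt{2}}{2} = \frac{i O \sqrt{2}}{4}$)
$M = \frac{45}{17}$ ($M = 3 - \frac{1}{- \frac{37}{6} + 9} = 3 - \frac{1}{\frac{17}{6}} = 3 - \frac{6}{17} = \frac{45}{17} \approx 2.6471$)
$\left(M + j{\left(-5 \right)}\right)^{2} + S{\left(1,-13 \right)} = \left(\frac{45}{17} - -40\right)^{2} + \frac{1}{4} i \left(-13\right) \sqrt{2} = \left(\frac{45}{17} + 40\right)^{2} - \frac{13 i \sqrt{2}}{4} = \left(\frac{725}{17}\right)^{2} - \frac{13 i \sqrt{2}}{4} = \frac{525625}{289} - \frac{13 i \sqrt{2}}{4}$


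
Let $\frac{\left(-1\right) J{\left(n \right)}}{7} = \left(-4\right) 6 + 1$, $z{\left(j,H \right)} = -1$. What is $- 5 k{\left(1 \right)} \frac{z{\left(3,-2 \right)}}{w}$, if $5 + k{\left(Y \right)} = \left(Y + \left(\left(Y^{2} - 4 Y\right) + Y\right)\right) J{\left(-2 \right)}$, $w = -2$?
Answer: $415$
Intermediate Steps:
$J{\left(n \right)} = 161$ ($J{\left(n \right)} = - 7 \left(\left(-4\right) 6 + 1\right) = - 7 \left(-24 + 1\right) = \left(-7\right) \left(-23\right) = 161$)
$k{\left(Y \right)} = -5 - 322 Y + 161 Y^{2}$ ($k{\left(Y \right)} = -5 + \left(Y + \left(\left(Y^{2} - 4 Y\right) + Y\right)\right) 161 = -5 + \left(Y + \left(Y^{2} - 3 Y\right)\right) 161 = -5 + \left(Y^{2} - 2 Y\right) 161 = -5 + \left(- 322 Y + 161 Y^{2}\right) = -5 - 322 Y + 161 Y^{2}$)
$- 5 k{\left(1 \right)} \frac{z{\left(3,-2 \right)}}{w} = - 5 \left(-5 - 322 + 161 \cdot 1^{2}\right) \left(- \frac{1}{-2}\right) = - 5 \left(-5 - 322 + 161 \cdot 1\right) \left(\left(-1\right) \left(- \frac{1}{2}\right)\right) = - 5 \left(-5 - 322 + 161\right) \frac{1}{2} = \left(-5\right) \left(-166\right) \frac{1}{2} = 830 \cdot \frac{1}{2} = 415$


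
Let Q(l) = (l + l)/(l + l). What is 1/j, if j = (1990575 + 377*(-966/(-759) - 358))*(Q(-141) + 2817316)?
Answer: 11/57521096390709 ≈ 1.9123e-13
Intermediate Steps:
Q(l) = 1 (Q(l) = (2*l)/((2*l)) = (2*l)*(1/(2*l)) = 1)
j = 57521096390709/11 (j = (1990575 + 377*(-966/(-759) - 358))*(1 + 2817316) = (1990575 + 377*(-966*(-1/759) - 358))*2817317 = (1990575 + 377*(14/11 - 358))*2817317 = (1990575 + 377*(-3924/11))*2817317 = (1990575 - 1479348/11)*2817317 = (20416977/11)*2817317 = 57521096390709/11 ≈ 5.2292e+12)
1/j = 1/(57521096390709/11) = 11/57521096390709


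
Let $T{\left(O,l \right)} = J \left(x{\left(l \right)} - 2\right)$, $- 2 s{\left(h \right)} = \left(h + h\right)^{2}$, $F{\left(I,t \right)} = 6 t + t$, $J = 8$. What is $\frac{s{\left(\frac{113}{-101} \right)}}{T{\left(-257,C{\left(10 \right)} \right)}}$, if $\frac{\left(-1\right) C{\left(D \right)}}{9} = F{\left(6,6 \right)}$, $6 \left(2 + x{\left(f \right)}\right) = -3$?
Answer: $\frac{12769}{183618} \approx 0.069541$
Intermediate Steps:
$F{\left(I,t \right)} = 7 t$
$x{\left(f \right)} = - \frac{5}{2}$ ($x{\left(f \right)} = -2 + \frac{1}{6} \left(-3\right) = -2 - \frac{1}{2} = - \frac{5}{2}$)
$s{\left(h \right)} = - 2 h^{2}$ ($s{\left(h \right)} = - \frac{\left(h + h\right)^{2}}{2} = - \frac{\left(2 h\right)^{2}}{2} = - \frac{4 h^{2}}{2} = - 2 h^{2}$)
$C{\left(D \right)} = -378$ ($C{\left(D \right)} = - 9 \cdot 7 \cdot 6 = \left(-9\right) 42 = -378$)
$T{\left(O,l \right)} = -36$ ($T{\left(O,l \right)} = 8 \left(- \frac{5}{2} - 2\right) = 8 \left(- \frac{9}{2}\right) = -36$)
$\frac{s{\left(\frac{113}{-101} \right)}}{T{\left(-257,C{\left(10 \right)} \right)}} = \frac{\left(-2\right) \left(\frac{113}{-101}\right)^{2}}{-36} = - 2 \left(113 \left(- \frac{1}{101}\right)\right)^{2} \left(- \frac{1}{36}\right) = - 2 \left(- \frac{113}{101}\right)^{2} \left(- \frac{1}{36}\right) = \left(-2\right) \frac{12769}{10201} \left(- \frac{1}{36}\right) = \left(- \frac{25538}{10201}\right) \left(- \frac{1}{36}\right) = \frac{12769}{183618}$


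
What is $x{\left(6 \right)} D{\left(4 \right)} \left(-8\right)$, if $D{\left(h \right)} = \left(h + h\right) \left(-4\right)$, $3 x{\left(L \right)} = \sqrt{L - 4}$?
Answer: $\frac{256 \sqrt{2}}{3} \approx 120.68$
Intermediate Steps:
$x{\left(L \right)} = \frac{\sqrt{-4 + L}}{3}$ ($x{\left(L \right)} = \frac{\sqrt{L - 4}}{3} = \frac{\sqrt{-4 + L}}{3}$)
$D{\left(h \right)} = - 8 h$ ($D{\left(h \right)} = 2 h \left(-4\right) = - 8 h$)
$x{\left(6 \right)} D{\left(4 \right)} \left(-8\right) = \frac{\sqrt{-4 + 6}}{3} \left(\left(-8\right) 4\right) \left(-8\right) = \frac{\sqrt{2}}{3} \left(-32\right) \left(-8\right) = - \frac{32 \sqrt{2}}{3} \left(-8\right) = \frac{256 \sqrt{2}}{3}$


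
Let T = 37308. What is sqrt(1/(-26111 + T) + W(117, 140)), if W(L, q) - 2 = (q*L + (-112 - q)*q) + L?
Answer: 2*I*sqrt(588656678658)/11197 ≈ 137.04*I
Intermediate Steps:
W(L, q) = 2 + L + L*q + q*(-112 - q) (W(L, q) = 2 + ((q*L + (-112 - q)*q) + L) = 2 + ((L*q + q*(-112 - q)) + L) = 2 + (L + L*q + q*(-112 - q)) = 2 + L + L*q + q*(-112 - q))
sqrt(1/(-26111 + T) + W(117, 140)) = sqrt(1/(-26111 + 37308) + (2 + 117 - 1*140**2 - 112*140 + 117*140)) = sqrt(1/11197 + (2 + 117 - 1*19600 - 15680 + 16380)) = sqrt(1/11197 + (2 + 117 - 19600 - 15680 + 16380)) = sqrt(1/11197 - 18781) = sqrt(-210290856/11197) = 2*I*sqrt(588656678658)/11197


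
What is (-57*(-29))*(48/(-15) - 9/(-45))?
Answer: -4959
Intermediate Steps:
(-57*(-29))*(48/(-15) - 9/(-45)) = 1653*(48*(-1/15) - 9*(-1/45)) = 1653*(-16/5 + ⅕) = 1653*(-3) = -4959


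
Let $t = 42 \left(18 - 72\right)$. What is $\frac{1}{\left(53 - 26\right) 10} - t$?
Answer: $\frac{612361}{270} \approx 2268.0$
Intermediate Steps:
$t = -2268$ ($t = 42 \left(-54\right) = -2268$)
$\frac{1}{\left(53 - 26\right) 10} - t = \frac{1}{\left(53 - 26\right) 10} - -2268 = \frac{1}{27 \cdot 10} + 2268 = \frac{1}{270} + 2268 = \frac{612361}{270}$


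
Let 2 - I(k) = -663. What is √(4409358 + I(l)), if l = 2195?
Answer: √4410023 ≈ 2100.0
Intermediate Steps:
I(k) = 665 (I(k) = 2 - 1*(-663) = 2 + 663 = 665)
√(4409358 + I(l)) = √(4409358 + 665) = √4410023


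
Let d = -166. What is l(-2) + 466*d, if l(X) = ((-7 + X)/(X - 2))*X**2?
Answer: -77347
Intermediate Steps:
l(X) = X**2*(-7 + X)/(-2 + X) (l(X) = ((-7 + X)/(-2 + X))*X**2 = X**2*(-7 + X)/(-2 + X))
l(-2) + 466*d = (-2)**2*(-7 - 2)/(-2 - 2) + 466*(-166) = 4*(-9)/(-4) - 77356 = 4*(-1/4)*(-9) - 77356 = 9 - 77356 = -77347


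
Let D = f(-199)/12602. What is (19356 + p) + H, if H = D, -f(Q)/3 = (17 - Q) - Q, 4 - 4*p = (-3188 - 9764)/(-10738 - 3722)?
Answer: 440908621058/22778115 ≈ 19357.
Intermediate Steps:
p = 5611/7230 (p = 1 - (-3188 - 9764)/(4*(-10738 - 3722)) = 1 - (-3238)/(-14460) = 1 - (-3238)*(-1)/14460 = 1 - 1/4*3238/3615 = 1 - 1619/7230 = 5611/7230 ≈ 0.77607)
f(Q) = -51 + 6*Q (f(Q) = -3*((17 - Q) - Q) = -3*(17 - 2*Q) = -51 + 6*Q)
D = -1245/12602 (D = (-51 + 6*(-199))/12602 = (-51 - 1194)*(1/12602) = -1245*1/12602 = -1245/12602 ≈ -0.098794)
H = -1245/12602 ≈ -0.098794
(19356 + p) + H = (19356 + 5611/7230) - 1245/12602 = 139949491/7230 - 1245/12602 = 440908621058/22778115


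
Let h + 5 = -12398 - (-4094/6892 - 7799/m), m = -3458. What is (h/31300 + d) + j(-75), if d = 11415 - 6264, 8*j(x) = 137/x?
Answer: 115258969115893/22378751304 ≈ 5150.4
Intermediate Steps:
j(x) = 137/(8*x) (j(x) = (137/x)/8 = 137/(8*x))
d = 5151
h = -36954317208/2979067 (h = -5 + (-12398 - (-4094/6892 - 7799/(-3458))) = -5 + (-12398 - (-4094*1/6892 - 7799*(-1/3458))) = -5 + (-12398 - (-2047/3446 + 7799/3458)) = -5 + (-12398 - 1*4949207/2979067) = -5 + (-12398 - 4949207/2979067) = -5 - 36939421873/2979067 = -36954317208/2979067 ≈ -12405.)
(h/31300 + d) + j(-75) = (-36954317208/2979067/31300 + 5151) + (137/8)/(-75) = (-36954317208/2979067*1/31300 + 5151) + (137/8)*(-1/75) = (-9238579302/23311199275 + 5151) - 137/600 = 120066748886223/23311199275 - 137/600 = 115258969115893/22378751304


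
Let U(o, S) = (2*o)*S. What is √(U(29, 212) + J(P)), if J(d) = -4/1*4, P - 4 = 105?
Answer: 2*√3070 ≈ 110.82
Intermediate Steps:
P = 109 (P = 4 + 105 = 109)
U(o, S) = 2*S*o
J(d) = -16 (J(d) = -4*4 = -16)
√(U(29, 212) + J(P)) = √(2*212*29 - 16) = √(12296 - 16) = √12280 = 2*√3070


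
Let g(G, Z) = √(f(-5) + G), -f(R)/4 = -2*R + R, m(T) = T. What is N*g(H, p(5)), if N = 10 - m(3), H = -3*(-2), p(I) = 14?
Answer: 7*I*√14 ≈ 26.192*I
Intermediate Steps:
H = 6
f(R) = 4*R (f(R) = -4*(-2*R + R) = -(-4)*R = 4*R)
g(G, Z) = √(-20 + G) (g(G, Z) = √(4*(-5) + G) = √(-20 + G))
N = 7 (N = 10 - 1*3 = 10 - 3 = 7)
N*g(H, p(5)) = 7*√(-20 + 6) = 7*√(-14) = 7*(I*√14) = 7*I*√14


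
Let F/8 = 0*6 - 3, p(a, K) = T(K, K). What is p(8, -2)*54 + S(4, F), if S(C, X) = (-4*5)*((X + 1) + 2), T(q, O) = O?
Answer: 312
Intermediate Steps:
p(a, K) = K
F = -24 (F = 8*(0*6 - 3) = 8*(0 - 3) = 8*(-3) = -24)
S(C, X) = -60 - 20*X (S(C, X) = -20*((1 + X) + 2) = -20*(3 + X) = -60 - 20*X)
p(8, -2)*54 + S(4, F) = -2*54 + (-60 - 20*(-24)) = -108 + (-60 + 480) = -108 + 420 = 312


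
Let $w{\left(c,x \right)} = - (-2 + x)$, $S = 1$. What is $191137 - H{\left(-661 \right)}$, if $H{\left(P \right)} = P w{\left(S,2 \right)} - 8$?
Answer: $191145$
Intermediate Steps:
$w{\left(c,x \right)} = 2 - x$
$H{\left(P \right)} = -8$ ($H{\left(P \right)} = P \left(2 - 2\right) - 8 = P 0 - 8 = 0 - 8 = -8$)
$191137 - H{\left(-661 \right)} = 191137 - -8 = 191137 + 8 = 191145$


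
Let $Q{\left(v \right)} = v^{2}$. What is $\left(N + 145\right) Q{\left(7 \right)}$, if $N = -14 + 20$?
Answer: $7399$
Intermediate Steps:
$N = 6$
$\left(N + 145\right) Q{\left(7 \right)} = \left(6 + 145\right) 7^{2} = 151 \cdot 49 = 7399$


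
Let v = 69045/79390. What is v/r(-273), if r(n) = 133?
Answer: 13809/2111774 ≈ 0.0065391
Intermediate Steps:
v = 13809/15878 (v = 69045*(1/79390) = 13809/15878 ≈ 0.86969)
v/r(-273) = (13809/15878)/133 = (13809/15878)*(1/133) = 13809/2111774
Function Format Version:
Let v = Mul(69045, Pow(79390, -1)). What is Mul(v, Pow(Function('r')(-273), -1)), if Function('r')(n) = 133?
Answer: Rational(13809, 2111774) ≈ 0.0065391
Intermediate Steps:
v = Rational(13809, 15878) (v = Mul(69045, Rational(1, 79390)) = Rational(13809, 15878) ≈ 0.86969)
Mul(v, Pow(Function('r')(-273), -1)) = Mul(Rational(13809, 15878), Pow(133, -1)) = Mul(Rational(13809, 15878), Rational(1, 133)) = Rational(13809, 2111774)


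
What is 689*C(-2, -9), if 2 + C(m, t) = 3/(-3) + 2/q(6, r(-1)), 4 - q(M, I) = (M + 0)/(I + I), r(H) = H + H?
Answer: -19981/11 ≈ -1816.5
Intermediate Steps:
r(H) = 2*H
q(M, I) = 4 - M/(2*I) (q(M, I) = 4 - (M + 0)/(I + I) = 4 - M/(2*I))
C(m, t) = -29/11 (C(m, t) = -2 + (3/(-3) + 2/(4 - ½*6/2*(-1))) = -2 + (3*(-⅓) + 2/(4 - ½*6/(-2))) = -2 + (-1 + 2/(4 - ½*6*(-½))) = -2 + (-1 + 2/(4 + 3/2)) = -2 + (-1 + 2/(11/2)) = -2 + (-1 + 2*(2/11)) = -2 + (-1 + 4/11) = -2 - 7/11 = -29/11)
689*C(-2, -9) = 689*(-29/11) = -19981/11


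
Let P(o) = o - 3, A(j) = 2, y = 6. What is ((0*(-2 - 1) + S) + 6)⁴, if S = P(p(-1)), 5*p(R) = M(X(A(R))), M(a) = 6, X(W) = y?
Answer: 194481/625 ≈ 311.17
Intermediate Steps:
X(W) = 6
p(R) = 6/5 (p(R) = (⅕)*6 = 6/5)
P(o) = -3 + o
S = -9/5 (S = -3 + 6/5 = -9/5 ≈ -1.8000)
((0*(-2 - 1) + S) + 6)⁴ = ((0*(-2 - 1) - 9/5) + 6)⁴ = ((0*(-3) - 9/5) + 6)⁴ = ((0 - 9/5) + 6)⁴ = (-9/5 + 6)⁴ = (21/5)⁴ = 194481/625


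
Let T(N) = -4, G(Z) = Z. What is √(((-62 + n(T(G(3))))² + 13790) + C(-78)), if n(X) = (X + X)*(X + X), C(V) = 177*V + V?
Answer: 3*I*√10 ≈ 9.4868*I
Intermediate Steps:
C(V) = 178*V
n(X) = 4*X² (n(X) = (2*X)*(2*X) = 4*X²)
√(((-62 + n(T(G(3))))² + 13790) + C(-78)) = √(((-62 + 4*(-4)²)² + 13790) + 178*(-78)) = √(((-62 + 4*16)² + 13790) - 13884) = √(((-62 + 64)² + 13790) - 13884) = √((2² + 13790) - 13884) = √((4 + 13790) - 13884) = √(13794 - 13884) = √(-90) = 3*I*√10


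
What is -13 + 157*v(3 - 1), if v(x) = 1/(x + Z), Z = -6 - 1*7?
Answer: -300/11 ≈ -27.273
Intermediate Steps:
Z = -13 (Z = -6 - 7 = -13)
v(x) = 1/(-13 + x) (v(x) = 1/(x - 13) = 1/(-13 + x))
-13 + 157*v(3 - 1) = -13 + 157/(-13 + (3 - 1)) = -13 + 157/(-13 + 2) = -13 + 157/(-11) = -13 + 157*(-1/11) = -13 - 157/11 = -300/11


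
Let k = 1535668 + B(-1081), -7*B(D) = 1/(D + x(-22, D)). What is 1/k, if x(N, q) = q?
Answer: 15134/23240799513 ≈ 6.5118e-7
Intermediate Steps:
B(D) = -1/(14*D) (B(D) = -1/(7*(D + D)) = -1/(2*D)/7 = -1/(14*D))
k = 23240799513/15134 (k = 1535668 - 1/14/(-1081) = 1535668 - 1/14*(-1/1081) = 1535668 + 1/15134 = 23240799513/15134 ≈ 1.5357e+6)
1/k = 1/(23240799513/15134) = 15134/23240799513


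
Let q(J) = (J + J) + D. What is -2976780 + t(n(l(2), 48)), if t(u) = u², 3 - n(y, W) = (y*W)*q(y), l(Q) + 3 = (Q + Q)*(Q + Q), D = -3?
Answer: 202917021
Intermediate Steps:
q(J) = -3 + 2*J (q(J) = (J + J) - 3 = 2*J - 3 = -3 + 2*J)
l(Q) = -3 + 4*Q² (l(Q) = -3 + (Q + Q)*(Q + Q) = -3 + (2*Q)*(2*Q) = -3 + 4*Q²)
n(y, W) = 3 - W*y*(-3 + 2*y) (n(y, W) = 3 - y*W*(-3 + 2*y) = 3 - W*y*(-3 + 2*y))
-2976780 + t(n(l(2), 48)) = -2976780 + (3 - 1*48*(-3 + 4*2²)*(-3 + 2*(-3 + 4*2²)))² = -2976780 + (3 - 1*48*(-3 + 4*4)*(-3 + 2*(-3 + 4*4)))² = -2976780 + (3 - 1*48*(-3 + 16)*(-3 + 2*(-3 + 16)))² = -2976780 + (3 - 1*48*13*(-3 + 2*13))² = -2976780 + (3 - 1*48*13*(-3 + 26))² = -2976780 + (3 - 1*48*13*23)² = -2976780 + (3 - 14352)² = -2976780 + (-14349)² = -2976780 + 205893801 = 202917021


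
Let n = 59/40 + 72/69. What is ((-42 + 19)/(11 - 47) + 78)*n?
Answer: 6559427/33120 ≈ 198.05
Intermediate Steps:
n = 2317/920 (n = 59*(1/40) + 72*(1/69) = 59/40 + 24/23 = 2317/920 ≈ 2.5185)
((-42 + 19)/(11 - 47) + 78)*n = ((-42 + 19)/(11 - 47) + 78)*(2317/920) = (-23/(-36) + 78)*(2317/920) = (-23*(-1/36) + 78)*(2317/920) = (23/36 + 78)*(2317/920) = (2831/36)*(2317/920) = 6559427/33120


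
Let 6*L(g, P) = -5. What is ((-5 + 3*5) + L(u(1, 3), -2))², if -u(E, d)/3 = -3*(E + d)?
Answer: 3025/36 ≈ 84.028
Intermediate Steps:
u(E, d) = 9*E + 9*d (u(E, d) = -(-9)*(E + d) = -3*(-3*E - 3*d) = 9*E + 9*d)
L(g, P) = -⅚ (L(g, P) = (⅙)*(-5) = -⅚)
((-5 + 3*5) + L(u(1, 3), -2))² = ((-5 + 3*5) - ⅚)² = ((-5 + 15) - ⅚)² = (10 - ⅚)² = (55/6)² = 3025/36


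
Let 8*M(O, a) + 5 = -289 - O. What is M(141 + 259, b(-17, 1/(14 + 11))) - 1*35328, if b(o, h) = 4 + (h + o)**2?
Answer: -141659/4 ≈ -35415.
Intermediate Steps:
M(O, a) = -147/4 - O/8 (M(O, a) = -5/8 + (-289 - O)/8 = -5/8 + (-289/8 - O/8) = -147/4 - O/8)
M(141 + 259, b(-17, 1/(14 + 11))) - 1*35328 = (-147/4 - (141 + 259)/8) - 1*35328 = (-147/4 - 1/8*400) - 35328 = (-147/4 - 50) - 35328 = -347/4 - 35328 = -141659/4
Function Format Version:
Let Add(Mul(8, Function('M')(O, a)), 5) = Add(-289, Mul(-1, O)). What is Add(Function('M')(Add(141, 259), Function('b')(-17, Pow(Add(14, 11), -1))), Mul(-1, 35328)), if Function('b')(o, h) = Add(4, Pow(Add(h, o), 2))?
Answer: Rational(-141659, 4) ≈ -35415.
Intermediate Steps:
Function('M')(O, a) = Add(Rational(-147, 4), Mul(Rational(-1, 8), O)) (Function('M')(O, a) = Add(Rational(-5, 8), Mul(Rational(1, 8), Add(-289, Mul(-1, O)))) = Add(Rational(-5, 8), Add(Rational(-289, 8), Mul(Rational(-1, 8), O))) = Add(Rational(-147, 4), Mul(Rational(-1, 8), O)))
Add(Function('M')(Add(141, 259), Function('b')(-17, Pow(Add(14, 11), -1))), Mul(-1, 35328)) = Add(Add(Rational(-147, 4), Mul(Rational(-1, 8), Add(141, 259))), Mul(-1, 35328)) = Add(Add(Rational(-147, 4), Mul(Rational(-1, 8), 400)), -35328) = Add(Add(Rational(-147, 4), -50), -35328) = Add(Rational(-347, 4), -35328) = Rational(-141659, 4)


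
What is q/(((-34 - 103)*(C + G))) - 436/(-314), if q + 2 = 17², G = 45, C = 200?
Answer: 1038873/752815 ≈ 1.3800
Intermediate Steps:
q = 287 (q = -2 + 17² = -2 + 289 = 287)
q/(((-34 - 103)*(C + G))) - 436/(-314) = 287/(((-34 - 103)*(200 + 45))) - 436/(-314) = 287/((-137*245)) - 436*(-1/314) = 287/(-33565) + 218/157 = 287*(-1/33565) + 218/157 = -41/4795 + 218/157 = 1038873/752815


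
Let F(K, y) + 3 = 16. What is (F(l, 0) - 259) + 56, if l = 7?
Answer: -190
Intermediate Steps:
F(K, y) = 13 (F(K, y) = -3 + 16 = 13)
(F(l, 0) - 259) + 56 = (13 - 259) + 56 = -246 + 56 = -190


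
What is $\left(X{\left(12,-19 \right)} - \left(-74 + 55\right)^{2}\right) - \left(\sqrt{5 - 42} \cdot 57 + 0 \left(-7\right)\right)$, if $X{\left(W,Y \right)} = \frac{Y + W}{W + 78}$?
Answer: $- \frac{32497}{90} - 57 i \sqrt{37} \approx -361.08 - 346.72 i$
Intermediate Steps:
$X{\left(W,Y \right)} = \frac{W + Y}{78 + W}$
$\left(X{\left(12,-19 \right)} - \left(-74 + 55\right)^{2}\right) - \left(\sqrt{5 - 42} \cdot 57 + 0 \left(-7\right)\right) = \left(\frac{12 - 19}{78 + 12} - \left(-74 + 55\right)^{2}\right) - \left(\sqrt{5 - 42} \cdot 57 + 0 \left(-7\right)\right) = \left(\frac{1}{90} \left(-7\right) - \left(-19\right)^{2}\right) - \left(\sqrt{-37} \cdot 57 + 0\right) = \left(\frac{1}{90} \left(-7\right) - 361\right) - \left(i \sqrt{37} \cdot 57 + 0\right) = \left(- \frac{7}{90} - 361\right) - \left(57 i \sqrt{37} + 0\right) = - \frac{32497}{90} - 57 i \sqrt{37}$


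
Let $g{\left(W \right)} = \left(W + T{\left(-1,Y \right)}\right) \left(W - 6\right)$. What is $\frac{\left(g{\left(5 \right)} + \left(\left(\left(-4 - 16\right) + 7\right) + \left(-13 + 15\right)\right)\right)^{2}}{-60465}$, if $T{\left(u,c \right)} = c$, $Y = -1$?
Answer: $- \frac{15}{4031} \approx -0.0037212$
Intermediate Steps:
$g{\left(W \right)} = \left(-1 + W\right) \left(-6 + W\right)$ ($g{\left(W \right)} = \left(W - 1\right) \left(W - 6\right) = \left(-1 + W\right) \left(-6 + W\right)$)
$\frac{\left(g{\left(5 \right)} + \left(\left(\left(-4 - 16\right) + 7\right) + \left(-13 + 15\right)\right)\right)^{2}}{-60465} = \frac{\left(\left(6 + 5^{2} - 35\right) + \left(\left(\left(-4 - 16\right) + 7\right) + \left(-13 + 15\right)\right)\right)^{2}}{-60465} = \left(\left(6 + 25 - 35\right) + \left(\left(\left(-4 - 16\right) + 7\right) + 2\right)\right)^{2} \left(- \frac{1}{60465}\right) = \left(-4 + \left(\left(-20 + 7\right) + 2\right)\right)^{2} \left(- \frac{1}{60465}\right) = \left(-4 + \left(-13 + 2\right)\right)^{2} \left(- \frac{1}{60465}\right) = \left(-4 - 11\right)^{2} \left(- \frac{1}{60465}\right) = \left(-15\right)^{2} \left(- \frac{1}{60465}\right) = 225 \left(- \frac{1}{60465}\right) = - \frac{15}{4031}$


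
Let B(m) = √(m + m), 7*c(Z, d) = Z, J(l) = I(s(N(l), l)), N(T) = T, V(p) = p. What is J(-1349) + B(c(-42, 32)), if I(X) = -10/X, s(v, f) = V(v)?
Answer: 10/1349 + 2*I*√3 ≈ 0.0074129 + 3.4641*I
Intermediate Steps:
s(v, f) = v
J(l) = -10/l
c(Z, d) = Z/7
B(m) = √2*√m (B(m) = √(2*m) = √2*√m)
J(-1349) + B(c(-42, 32)) = -10/(-1349) + √2*√((⅐)*(-42)) = -10*(-1/1349) + √2*√(-6) = 10/1349 + √2*(I*√6) = 10/1349 + 2*I*√3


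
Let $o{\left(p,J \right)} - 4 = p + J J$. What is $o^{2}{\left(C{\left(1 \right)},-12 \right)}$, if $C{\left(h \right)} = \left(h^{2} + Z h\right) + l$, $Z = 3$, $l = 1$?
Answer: $23409$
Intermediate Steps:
$C{\left(h \right)} = 1 + h^{2} + 3 h$ ($C{\left(h \right)} = \left(h^{2} + 3 h\right) + 1 = 1 + h^{2} + 3 h$)
$o{\left(p,J \right)} = 4 + p + J^{2}$ ($o{\left(p,J \right)} = 4 + \left(p + J J\right) = 4 + \left(p + J^{2}\right) = 4 + p + J^{2}$)
$o^{2}{\left(C{\left(1 \right)},-12 \right)} = \left(4 + \left(1 + 1^{2} + 3 \cdot 1\right) + \left(-12\right)^{2}\right)^{2} = \left(4 + \left(1 + 1 + 3\right) + 144\right)^{2} = \left(4 + 5 + 144\right)^{2} = 153^{2} = 23409$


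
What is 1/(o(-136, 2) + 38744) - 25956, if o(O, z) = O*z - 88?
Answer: -996295103/38384 ≈ -25956.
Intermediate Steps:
o(O, z) = -88 + O*z
1/(o(-136, 2) + 38744) - 25956 = 1/((-88 - 136*2) + 38744) - 25956 = 1/((-88 - 272) + 38744) - 25956 = 1/(-360 + 38744) - 25956 = 1/38384 - 25956 = -996295103/38384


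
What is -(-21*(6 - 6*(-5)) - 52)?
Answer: 808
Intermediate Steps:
-(-21*(6 - 6*(-5)) - 52) = -(-21*(6 + 30) - 52) = -(-21*36 - 52) = -(-756 - 52) = -1*(-808) = 808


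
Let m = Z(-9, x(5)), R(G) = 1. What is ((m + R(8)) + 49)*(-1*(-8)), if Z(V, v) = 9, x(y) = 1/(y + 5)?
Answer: 472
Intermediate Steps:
x(y) = 1/(5 + y)
m = 9
((m + R(8)) + 49)*(-1*(-8)) = ((9 + 1) + 49)*(-1*(-8)) = (10 + 49)*8 = 59*8 = 472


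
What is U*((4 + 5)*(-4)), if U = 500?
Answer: -18000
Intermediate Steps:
U*((4 + 5)*(-4)) = 500*((4 + 5)*(-4)) = 500*(9*(-4)) = 500*(-36) = -18000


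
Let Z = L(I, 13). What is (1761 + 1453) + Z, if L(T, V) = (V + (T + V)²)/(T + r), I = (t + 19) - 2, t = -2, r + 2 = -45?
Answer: 102051/32 ≈ 3189.1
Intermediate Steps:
r = -47 (r = -2 - 45 = -47)
I = 15 (I = (-2 + 19) - 2 = 17 - 2 = 15)
L(T, V) = (V + (T + V)²)/(-47 + T) (L(T, V) = (V + (T + V)²)/(T - 47) = (V + (T + V)²)/(-47 + T))
Z = -797/32 (Z = (13 + (15 + 13)²)/(-47 + 15) = (13 + 28²)/(-32) = -(13 + 784)/32 = -1/32*797 = -797/32 ≈ -24.906)
(1761 + 1453) + Z = (1761 + 1453) - 797/32 = 3214 - 797/32 = 102051/32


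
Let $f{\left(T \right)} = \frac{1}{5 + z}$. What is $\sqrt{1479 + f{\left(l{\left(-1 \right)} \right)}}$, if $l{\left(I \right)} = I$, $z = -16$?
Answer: $\frac{14 \sqrt{913}}{11} \approx 38.457$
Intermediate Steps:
$f{\left(T \right)} = - \frac{1}{11}$ ($f{\left(T \right)} = \frac{1}{5 - 16} = \frac{1}{-11} = - \frac{1}{11}$)
$\sqrt{1479 + f{\left(l{\left(-1 \right)} \right)}} = \sqrt{1479 - \frac{1}{11}} = \sqrt{\frac{16268}{11}} = \frac{14 \sqrt{913}}{11}$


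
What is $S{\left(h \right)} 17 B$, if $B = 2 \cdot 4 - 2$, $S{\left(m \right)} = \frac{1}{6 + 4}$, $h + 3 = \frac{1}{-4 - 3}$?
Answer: $\frac{51}{5} \approx 10.2$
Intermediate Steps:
$h = - \frac{22}{7}$ ($h = -3 + \frac{1}{-4 - 3} = -3 + \frac{1}{-7} = -3 - \frac{1}{7} = - \frac{22}{7} \approx -3.1429$)
$S{\left(m \right)} = \frac{1}{10}$
$B = 6$ ($B = 8 - 2 = 6$)
$S{\left(h \right)} 17 B = \frac{1}{10} \cdot 17 \cdot 6 = \frac{17}{10} \cdot 6 = \frac{51}{5}$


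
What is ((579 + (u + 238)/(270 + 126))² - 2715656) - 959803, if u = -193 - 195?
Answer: -14551899683/4356 ≈ -3.3407e+6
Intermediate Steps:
u = -388
((579 + (u + 238)/(270 + 126))² - 2715656) - 959803 = ((579 + (-388 + 238)/(270 + 126))² - 2715656) - 959803 = ((579 - 150/396)² - 2715656) - 959803 = ((579 - 150*1/396)² - 2715656) - 959803 = ((579 - 25/66)² - 2715656) - 959803 = ((38189/66)² - 2715656) - 959803 = (1458399721/4356 - 2715656) - 959803 = -10370997815/4356 - 959803 = -14551899683/4356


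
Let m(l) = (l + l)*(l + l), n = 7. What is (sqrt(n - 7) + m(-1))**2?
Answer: 16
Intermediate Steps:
m(l) = 4*l**2 (m(l) = (2*l)*(2*l) = 4*l**2)
(sqrt(n - 7) + m(-1))**2 = (sqrt(7 - 7) + 4*(-1)**2)**2 = (sqrt(0) + 4*1)**2 = (0 + 4)**2 = 4**2 = 16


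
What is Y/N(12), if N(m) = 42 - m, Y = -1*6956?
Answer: -3478/15 ≈ -231.87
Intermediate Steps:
Y = -6956
Y/N(12) = -6956/(42 - 1*12) = -6956/(42 - 12) = -6956/30 = -6956*1/30 = -3478/15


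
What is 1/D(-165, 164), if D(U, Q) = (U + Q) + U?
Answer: -1/166 ≈ -0.0060241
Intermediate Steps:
D(U, Q) = Q + 2*U (D(U, Q) = (Q + U) + U = Q + 2*U)
1/D(-165, 164) = 1/(164 + 2*(-165)) = 1/(164 - 330) = 1/(-166) = -1/166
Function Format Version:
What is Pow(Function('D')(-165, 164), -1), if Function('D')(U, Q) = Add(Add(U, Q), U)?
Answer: Rational(-1, 166) ≈ -0.0060241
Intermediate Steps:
Function('D')(U, Q) = Add(Q, Mul(2, U)) (Function('D')(U, Q) = Add(Add(Q, U), U) = Add(Q, Mul(2, U)))
Pow(Function('D')(-165, 164), -1) = Pow(Add(164, Mul(2, -165)), -1) = Pow(Add(164, -330), -1) = Pow(-166, -1) = Rational(-1, 166)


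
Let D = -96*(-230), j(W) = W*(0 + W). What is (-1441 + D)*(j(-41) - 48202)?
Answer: -960146919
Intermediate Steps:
j(W) = W² (j(W) = W*W = W²)
D = 22080
(-1441 + D)*(j(-41) - 48202) = (-1441 + 22080)*((-41)² - 48202) = 20639*(1681 - 48202) = 20639*(-46521) = -960146919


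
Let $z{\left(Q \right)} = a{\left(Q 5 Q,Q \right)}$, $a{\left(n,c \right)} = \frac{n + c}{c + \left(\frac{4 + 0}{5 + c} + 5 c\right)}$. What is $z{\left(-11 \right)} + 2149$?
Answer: $\frac{214009}{100} \approx 2140.1$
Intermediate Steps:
$a{\left(n,c \right)} = \frac{c + n}{\frac{4}{5 + c} + 6 c}$ ($a{\left(n,c \right)} = \frac{c + n}{c + \left(\frac{4}{5 + c} + 5 c\right)} = \frac{c + n}{\frac{4}{5 + c} + 6 c}$)
$z{\left(Q \right)} = \frac{5 Q + 5 Q^{3} + 26 Q^{2}}{2 \left(2 + 3 Q^{2} + 15 Q\right)}$ ($z{\left(Q \right)} = \frac{Q^{2} + 5 Q + 5 Q 5 Q + Q Q 5 Q}{2 \left(2 + 3 Q^{2} + 15 Q\right)} = \frac{Q^{2} + 5 Q + 5 \cdot 5 Q Q + Q 5 Q Q}{2 \left(2 + 3 Q^{2} + 15 Q\right)} = \frac{Q^{2} + 5 Q + 5 \cdot 5 Q^{2} + Q 5 Q^{2}}{2 \left(2 + 3 Q^{2} + 15 Q\right)} = \frac{Q^{2} + 5 Q + 25 Q^{2} + 5 Q^{3}}{2 \left(2 + 3 Q^{2} + 15 Q\right)} = \frac{5 Q + 5 Q^{3} + 26 Q^{2}}{2 \left(2 + 3 Q^{2} + 15 Q\right)}$)
$z{\left(-11 \right)} + 2149 = \frac{1}{2} \left(-11\right) \frac{1}{2 + 3 \left(-11\right)^{2} + 15 \left(-11\right)} \left(5 + 5 \left(-11\right)^{2} + 26 \left(-11\right)\right) + 2149 = \frac{1}{2} \left(-11\right) \frac{1}{2 + 3 \cdot 121 - 165} \left(5 + 5 \cdot 121 - 286\right) + 2149 = \frac{1}{2} \left(-11\right) \frac{1}{2 + 363 - 165} \left(5 + 605 - 286\right) + 2149 = \frac{1}{2} \left(-11\right) \frac{1}{200} \cdot 324 + 2149 = - \frac{891}{100} + 2149 = \frac{214009}{100}$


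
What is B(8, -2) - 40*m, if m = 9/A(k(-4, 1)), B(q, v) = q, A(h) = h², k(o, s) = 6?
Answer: -2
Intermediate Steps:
m = ¼ (m = 9/(6²) = 9/36 = 9*(1/36) = ¼ ≈ 0.25000)
B(8, -2) - 40*m = 8 - 40*¼ = 8 - 10 = -2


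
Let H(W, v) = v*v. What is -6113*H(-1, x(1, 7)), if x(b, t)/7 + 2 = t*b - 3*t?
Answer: -76681472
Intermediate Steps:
x(b, t) = -14 - 21*t + 7*b*t (x(b, t) = -14 + 7*(t*b - 3*t) = -14 + 7*(b*t - 3*t) = -14 + 7*(-3*t + b*t) = -14 + (-21*t + 7*b*t) = -14 - 21*t + 7*b*t)
H(W, v) = v**2
-6113*H(-1, x(1, 7)) = -6113*(-14 - 21*7 + 7*1*7)**2 = -6113*(-14 - 147 + 49)**2 = -6113*(-112)**2 = -6113*12544 = -76681472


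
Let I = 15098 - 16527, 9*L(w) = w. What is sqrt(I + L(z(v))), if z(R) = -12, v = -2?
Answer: I*sqrt(12873)/3 ≈ 37.82*I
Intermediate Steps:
L(w) = w/9
I = -1429
sqrt(I + L(z(v))) = sqrt(-1429 + (1/9)*(-12)) = sqrt(-1429 - 4/3) = sqrt(-4291/3) = I*sqrt(12873)/3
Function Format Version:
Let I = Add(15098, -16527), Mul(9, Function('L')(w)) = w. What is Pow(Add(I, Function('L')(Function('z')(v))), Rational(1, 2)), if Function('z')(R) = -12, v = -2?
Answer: Mul(Rational(1, 3), I, Pow(12873, Rational(1, 2))) ≈ Mul(37.820, I)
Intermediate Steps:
Function('L')(w) = Mul(Rational(1, 9), w)
I = -1429
Pow(Add(I, Function('L')(Function('z')(v))), Rational(1, 2)) = Pow(Add(-1429, Mul(Rational(1, 9), -12)), Rational(1, 2)) = Pow(Add(-1429, Rational(-4, 3)), Rational(1, 2)) = Pow(Rational(-4291, 3), Rational(1, 2)) = Mul(Rational(1, 3), I, Pow(12873, Rational(1, 2)))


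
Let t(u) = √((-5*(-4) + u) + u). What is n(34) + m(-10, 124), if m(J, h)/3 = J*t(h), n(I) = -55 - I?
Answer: -89 - 60*√67 ≈ -580.12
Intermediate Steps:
t(u) = √(20 + 2*u) (t(u) = √((20 + u) + u) = √(20 + 2*u))
m(J, h) = 3*J*√(20 + 2*h) (m(J, h) = 3*(J*√(20 + 2*h)) = 3*J*√(20 + 2*h))
n(34) + m(-10, 124) = (-55 - 1*34) + 3*(-10)*√(20 + 2*124) = (-55 - 34) + 3*(-10)*√(20 + 248) = -89 + 3*(-10)*√268 = -89 + 3*(-10)*(2*√67) = -89 - 60*√67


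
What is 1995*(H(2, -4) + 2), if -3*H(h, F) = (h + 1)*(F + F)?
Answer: 19950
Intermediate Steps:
H(h, F) = -2*F*(1 + h)/3 (H(h, F) = -(h + 1)*(F + F)/3 = -(1 + h)*2*F/3 = -2*F*(1 + h)/3)
1995*(H(2, -4) + 2) = 1995*(-⅔*(-4)*(1 + 2) + 2) = 1995*(-⅔*(-4)*3 + 2) = 1995*(8 + 2) = 1995*10 = 19950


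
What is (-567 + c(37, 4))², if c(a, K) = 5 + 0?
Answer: 315844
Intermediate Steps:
c(a, K) = 5
(-567 + c(37, 4))² = (-567 + 5)² = (-562)² = 315844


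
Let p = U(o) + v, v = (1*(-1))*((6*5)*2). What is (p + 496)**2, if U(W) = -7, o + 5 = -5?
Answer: 184041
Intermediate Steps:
o = -10 (o = -5 - 5 = -10)
v = -60 (v = -30*2 = -1*60 = -60)
p = -67 (p = -7 - 60 = -67)
(p + 496)**2 = (-67 + 496)**2 = 429**2 = 184041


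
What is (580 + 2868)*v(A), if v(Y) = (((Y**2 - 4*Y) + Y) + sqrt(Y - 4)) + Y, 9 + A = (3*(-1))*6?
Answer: 2699784 + 3448*I*sqrt(31) ≈ 2.6998e+6 + 19198.0*I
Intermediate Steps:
A = -27 (A = -9 + (3*(-1))*6 = -9 - 3*6 = -9 - 18 = -27)
v(Y) = Y**2 + sqrt(-4 + Y) - 2*Y (v(Y) = ((Y**2 - 3*Y) + sqrt(-4 + Y)) + Y = (Y**2 + sqrt(-4 + Y) - 3*Y) + Y = Y**2 + sqrt(-4 + Y) - 2*Y)
(580 + 2868)*v(A) = (580 + 2868)*((-27)**2 + sqrt(-4 - 27) - 2*(-27)) = 3448*(729 + sqrt(-31) + 54) = 3448*(729 + I*sqrt(31) + 54) = 3448*(783 + I*sqrt(31)) = 2699784 + 3448*I*sqrt(31)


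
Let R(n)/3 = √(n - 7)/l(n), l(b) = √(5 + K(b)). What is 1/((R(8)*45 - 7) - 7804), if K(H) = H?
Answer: -101543/793134148 - 135*√13/793134148 ≈ -0.00012864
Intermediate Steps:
l(b) = √(5 + b)
R(n) = 3*√(-7 + n)/√(5 + n) (R(n) = 3*(√(n - 7)/(√(5 + n))) = 3*(√(-7 + n)/√(5 + n)) = 3*√(-7 + n)/√(5 + n))
1/((R(8)*45 - 7) - 7804) = 1/(((3*√(-7 + 8)/√(5 + 8))*45 - 7) - 7804) = 1/(((3*√1/√13)*45 - 7) - 7804) = 1/(((3*1*(√13/13))*45 - 7) - 7804) = 1/(((3*√13/13)*45 - 7) - 7804) = 1/((135*√13/13 - 7) - 7804) = 1/((-7 + 135*√13/13) - 7804) = 1/(-7811 + 135*√13/13)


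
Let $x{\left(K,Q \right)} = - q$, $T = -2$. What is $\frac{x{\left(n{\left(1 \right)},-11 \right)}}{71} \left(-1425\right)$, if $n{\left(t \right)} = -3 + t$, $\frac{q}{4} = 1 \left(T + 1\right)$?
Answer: $- \frac{5700}{71} \approx -80.282$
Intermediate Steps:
$q = -4$ ($q = 4 \cdot 1 \left(-2 + 1\right) = 4 \cdot 1 \left(-1\right) = 4 \left(-1\right) = -4$)
$x{\left(K,Q \right)} = 4$ ($x{\left(K,Q \right)} = \left(-1\right) \left(-4\right) = 4$)
$\frac{x{\left(n{\left(1 \right)},-11 \right)}}{71} \left(-1425\right) = \frac{4}{71} \left(-1425\right) = - \frac{5700}{71}$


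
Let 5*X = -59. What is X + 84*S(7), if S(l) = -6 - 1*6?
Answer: -5099/5 ≈ -1019.8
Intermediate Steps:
X = -59/5 (X = (⅕)*(-59) = -59/5 ≈ -11.800)
S(l) = -12 (S(l) = -6 - 6 = -12)
X + 84*S(7) = -59/5 + 84*(-12) = -59/5 - 1008 = -5099/5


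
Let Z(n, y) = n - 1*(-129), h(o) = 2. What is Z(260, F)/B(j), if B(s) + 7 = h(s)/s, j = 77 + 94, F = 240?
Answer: -66519/1195 ≈ -55.664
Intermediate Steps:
Z(n, y) = 129 + n (Z(n, y) = n + 129 = 129 + n)
j = 171
B(s) = -7 + 2/s
Z(260, F)/B(j) = (129 + 260)/(-7 + 2/171) = 389/(-7 + 2*(1/171)) = 389/(-7 + 2/171) = 389/(-1195/171) = 389*(-171/1195) = -66519/1195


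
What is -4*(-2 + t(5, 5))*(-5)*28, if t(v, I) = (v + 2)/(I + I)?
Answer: -728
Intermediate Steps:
t(v, I) = (2 + v)/(2*I) (t(v, I) = (2 + v)/((2*I)) = (2 + v)*(1/(2*I)) = (2 + v)/(2*I))
-4*(-2 + t(5, 5))*(-5)*28 = -4*(-2 + (½)*(2 + 5)/5)*(-5)*28 = -4*(-2 + (½)*(⅕)*7)*(-5)*28 = -4*(-2 + 7/10)*(-5)*28 = -(-26)*(-5)/5*28 = -4*13/2*28 = -26*28 = -728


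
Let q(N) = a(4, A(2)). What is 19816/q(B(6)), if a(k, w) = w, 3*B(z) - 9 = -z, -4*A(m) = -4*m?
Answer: 9908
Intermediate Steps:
A(m) = m (A(m) = -(-1)*m = m)
B(z) = 3 - z/3 (B(z) = 3 + (-z)/3 = 3 - z/3)
q(N) = 2
19816/q(B(6)) = 19816/2 = 19816*(1/2) = 9908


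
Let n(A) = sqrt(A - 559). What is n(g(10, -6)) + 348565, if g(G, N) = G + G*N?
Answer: 348565 + I*sqrt(609) ≈ 3.4857e+5 + 24.678*I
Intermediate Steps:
n(A) = sqrt(-559 + A)
n(g(10, -6)) + 348565 = sqrt(-559 + 10*(1 - 6)) + 348565 = sqrt(-559 + 10*(-5)) + 348565 = sqrt(-559 - 50) + 348565 = sqrt(-609) + 348565 = I*sqrt(609) + 348565 = 348565 + I*sqrt(609)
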